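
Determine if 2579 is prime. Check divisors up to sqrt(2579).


Check divisors up to sqrt(2579) = 50.7839
No divisors found.
2579 is prime.

Yes, 2579 is prime


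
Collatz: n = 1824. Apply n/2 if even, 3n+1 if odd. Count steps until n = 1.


1824 → 912 → 456 → 228 → 114 → 57 → 172 → 86 → 43 → 130 → 65 → 196 → 98 → 49 → 148 → 74 → 37 → 112 → 56 → 28 → 14 → 7 → 22 → 11 → 34 → 17 → 52 → 26 → 13 → 40 → 20 → 10 → 5 → 16 → 8 → 4 → 2 → 1
Total steps = 37

37 steps


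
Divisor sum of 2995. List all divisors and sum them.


Divisors of 2995: 1, 5, 599, 2995
Sum = 1 + 5 + 599 + 2995 = 3600

σ(2995) = 3600


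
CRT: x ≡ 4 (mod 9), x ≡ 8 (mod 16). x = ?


M = 9*16 = 144
M1 = M/9 = 16, M2 = M/16 = 9
M1^(-1) mod 9 = 4, M2^(-1) mod 16 = 9
x = 4*16*4 + 8*9*9 = 904
904 mod 144 = 40
Check: 40 mod 9 = 4 ✓, 40 mod 16 = 8 ✓

x ≡ 40 (mod 144)


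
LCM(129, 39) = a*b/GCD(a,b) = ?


GCD(129, 39) = 3
LCM = 129*39/3 = 5031/3 = 1677

LCM = 1677


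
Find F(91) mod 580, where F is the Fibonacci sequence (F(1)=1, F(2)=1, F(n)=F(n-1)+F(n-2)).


F(k) mod 580 for k=1..91:
1, 1, 2, 3, 5, 8, 13, 21, 34, 55, 89, 144, 233, 377, 30, 407, 437, 264, 121, 385, 506, 311, 237, 548, 205, 173, 378, 551, 349, 320, 89, 409, 498, 327, 245, 572, 237, 229, 466, 115, 1, 116, 117, 233, 350, 3, 353, 356, 129, 485, 34, 519, 553, 492, 465, 377, 262, 59, 321, 380, 121, 501, 42, 543, 5, 548, 553, 521, 494, 435, 349, 204, 553, 177, 150, 327, 477, 224, 121, 345, 466, 231, 117, 348, 465, 233, 118, 351, 469, 240, 129
F(91) mod 580 = 129


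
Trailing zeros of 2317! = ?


floor(2317/5) = 463
floor(2317/25) = 92
floor(2317/125) = 18
floor(2317/625) = 3
Total = 576

576 trailing zeros


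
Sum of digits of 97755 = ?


9 + 7 + 7 + 5 + 5 = 33


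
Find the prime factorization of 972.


972 / 2 = 486
486 / 2 = 243
243 / 3 = 81
81 / 3 = 27
27 / 3 = 9
9 / 3 = 3
3 / 3 = 1
972 = 2^2 × 3^5


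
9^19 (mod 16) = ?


9^1 mod 16 = 9
9^2 mod 16 = 1
9^3 mod 16 = 9
9^4 mod 16 = 1
9^5 mod 16 = 9
9^6 mod 16 = 1
9^7 mod 16 = 9
9^8 mod 16 = 1
9^9 mod 16 = 9
9^10 mod 16 = 1
9^11 mod 16 = 9
9^12 mod 16 = 1
9^13 mod 16 = 9
9^14 mod 16 = 1
9^15 mod 16 = 9
9^16 mod 16 = 1
9^17 mod 16 = 9
9^18 mod 16 = 1
9^19 mod 16 = 9


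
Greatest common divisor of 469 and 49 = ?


469 = 9 * 49 + 28
49 = 1 * 28 + 21
28 = 1 * 21 + 7
21 = 3 * 7 + 0
GCD = 7


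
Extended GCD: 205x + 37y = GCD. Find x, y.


Tabular extended Euclidean (each row: r = 205*s + 37*t):
r=205, s=1, t=0
r=37, s=0, t=1
q=5: r=20, s=1, t=-5   [205*(1) + 37*(-5) = 20]
q=1: r=17, s=-1, t=6   [205*(-1) + 37*(6) = 17]
q=1: r=3, s=2, t=-11   [205*(2) + 37*(-11) = 3]
q=5: r=2, s=-11, t=61   [205*(-11) + 37*(61) = 2]
q=1: r=1, s=13, t=-72   [205*(13) + 37*(-72) = 1]
q=2: r=0, s=-37, t=205   [205*(-37) + 37*(205) = 0]
GCD = 1; from the row with r=1: x=13, y=-72
Check: 205*(13) + 37*(-72) = 2665 - 2664 = 1

GCD = 1, x = 13, y = -72


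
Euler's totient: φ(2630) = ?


2630 = 2 × 5 × 263
Prime factors: 2, 5, 263
φ(2630) = 2630 × (1-1/2) × (1-1/5) × (1-1/263)
= 2630 × 1/2 × 4/5 × 262/263 = 1048

φ(2630) = 1048


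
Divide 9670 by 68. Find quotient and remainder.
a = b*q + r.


9670 = 68 * 142 + 14
Check: 9656 + 14 = 9670

q = 142, r = 14


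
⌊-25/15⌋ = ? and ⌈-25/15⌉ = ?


-25/15 = -1.6667
floor = -2
ceil = -1

floor = -2, ceil = -1


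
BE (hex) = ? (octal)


BE (base 16) = 190 (decimal)
190 (decimal) = 276 (base 8)


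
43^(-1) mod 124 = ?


Use the extended Euclidean algorithm on (124, 43); each row r = 124*s + 43*t:
r=124, s=1, t=0
r=43, s=0, t=1
q=2: r=38, s=1, t=-2   [124*(1) + 43*(-2) = 38]
q=1: r=5, s=-1, t=3   [124*(-1) + 43*(3) = 5]
q=7: r=3, s=8, t=-23   [124*(8) + 43*(-23) = 3]
q=1: r=2, s=-9, t=26   [124*(-9) + 43*(26) = 2]
q=1: r=1, s=17, t=-49   [124*(17) + 43*(-49) = 1]
q=2: r=0, s=-43, t=124   [124*(-43) + 43*(124) = 0]
GCD = 1 with t = -49, so 43*(-49) ≡ 1 (mod 124)
Inverse = -49 mod 124 = 75
Check: 43 * 75 = 3225 ≡ 1 (mod 124)

43^(-1) ≡ 75 (mod 124)


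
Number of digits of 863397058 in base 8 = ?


863397058 in base 8 = 6335462302
Number of digits = 10

10 digits (base 8)


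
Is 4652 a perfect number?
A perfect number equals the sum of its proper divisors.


Proper divisors of 4652: 1, 2, 4, 1163, 2326
Sum = 1 + 2 + 4 + 1163 + 2326 = 3496

No, 4652 is not perfect (3496 ≠ 4652)


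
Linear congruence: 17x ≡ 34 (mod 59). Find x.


GCD(17, 59) = 1, unique solution
a^(-1) mod 59 = 7
x = 7 * 34 mod 59 = 2

x ≡ 2 (mod 59)


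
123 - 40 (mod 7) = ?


123 - 40 = 83
83 mod 7 = 6


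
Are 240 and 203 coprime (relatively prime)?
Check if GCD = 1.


Euclidean algorithm:
240 = 1 * 203 + 37
203 = 5 * 37 + 18
37 = 2 * 18 + 1
18 = 18 * 1 + 0
GCD(240, 203) = 1

Yes, coprime (GCD = 1)


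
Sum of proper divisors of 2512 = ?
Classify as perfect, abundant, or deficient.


Proper divisors: 1, 2, 4, 8, 16, 157, 314, 628, 1256
Sum = 1 + 2 + 4 + 8 + 16 + 157 + 314 + 628 + 1256 = 2386
2386 < 2512 → deficient

s(2512) = 2386 (deficient)


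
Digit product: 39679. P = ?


3 × 9 × 6 × 7 × 9 = 10206


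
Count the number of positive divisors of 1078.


1078 = 2^1 × 7^2 × 11^1
d(1078) = (1+1) × (2+1) × (1+1) = 12

12 divisors


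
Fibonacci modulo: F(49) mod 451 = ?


F(k) mod 451 for k=1..49:
1, 1, 2, 3, 5, 8, 13, 21, 34, 55, 89, 144, 233, 377, 159, 85, 244, 329, 122, 0, 122, 122, 244, 366, 159, 74, 233, 307, 89, 396, 34, 430, 13, 443, 5, 448, 2, 450, 1, 0, 1, 1, 2, 3, 5, 8, 13, 21, 34
F(49) mod 451 = 34


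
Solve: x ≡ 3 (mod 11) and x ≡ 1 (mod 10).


M = 11*10 = 110
M1 = M/11 = 10, M2 = M/10 = 11
M1^(-1) mod 11 = 10, M2^(-1) mod 10 = 1
x = 3*10*10 + 1*11*1 = 311
311 mod 110 = 91
Check: 91 mod 11 = 3 ✓, 91 mod 10 = 1 ✓

x ≡ 91 (mod 110)


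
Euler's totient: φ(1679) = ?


1679 = 23 × 73
Prime factors: 23, 73
φ(1679) = 1679 × (1-1/23) × (1-1/73)
= 1679 × 22/23 × 72/73 = 1584

φ(1679) = 1584


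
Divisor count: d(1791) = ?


1791 = 3^2 × 199^1
d(1791) = (2+1) × (1+1) = 6

6 divisors


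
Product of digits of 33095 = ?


3 × 3 × 0 × 9 × 5 = 0


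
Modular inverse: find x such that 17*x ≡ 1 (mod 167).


Use the extended Euclidean algorithm on (167, 17); each row r = 167*s + 17*t:
r=167, s=1, t=0
r=17, s=0, t=1
q=9: r=14, s=1, t=-9   [167*(1) + 17*(-9) = 14]
q=1: r=3, s=-1, t=10   [167*(-1) + 17*(10) = 3]
q=4: r=2, s=5, t=-49   [167*(5) + 17*(-49) = 2]
q=1: r=1, s=-6, t=59   [167*(-6) + 17*(59) = 1]
q=2: r=0, s=17, t=-167   [167*(17) + 17*(-167) = 0]
GCD = 1 with t = 59, so 17*(59) ≡ 1 (mod 167)
Inverse = 59 mod 167 = 59
Check: 17 * 59 = 1003 ≡ 1 (mod 167)

17^(-1) ≡ 59 (mod 167)


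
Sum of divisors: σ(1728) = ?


Divisors of 1728: 1, 2, 3, 4, 6, 8, 9, 12, 16, 18, 24, 27, 32, 36, 48, 54, 64, 72, 96, 108, 144, 192, 216, 288, 432, 576, 864, 1728
Sum = 1 + 2 + 3 + 4 + 6 + 8 + 9 + 12 + 16 + 18 + 24 + 27 + 32 + 36 + 48 + 54 + 64 + 72 + 96 + 108 + 144 + 192 + 216 + 288 + 432 + 576 + 864 + 1728 = 5080

σ(1728) = 5080


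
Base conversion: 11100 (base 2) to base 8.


11100 (base 2) = 28 (decimal)
28 (decimal) = 34 (base 8)


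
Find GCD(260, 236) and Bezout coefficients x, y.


Tabular extended Euclidean (each row: r = 260*s + 236*t):
r=260, s=1, t=0
r=236, s=0, t=1
q=1: r=24, s=1, t=-1   [260*(1) + 236*(-1) = 24]
q=9: r=20, s=-9, t=10   [260*(-9) + 236*(10) = 20]
q=1: r=4, s=10, t=-11   [260*(10) + 236*(-11) = 4]
q=5: r=0, s=-59, t=65   [260*(-59) + 236*(65) = 0]
GCD = 4; from the row with r=4: x=10, y=-11
Check: 260*(10) + 236*(-11) = 2600 - 2596 = 4

GCD = 4, x = 10, y = -11


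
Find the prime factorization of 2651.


2651 / 11 = 241
241 / 241 = 1
2651 = 11 × 241


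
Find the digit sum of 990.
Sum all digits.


9 + 9 + 0 = 18


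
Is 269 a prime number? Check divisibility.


Check divisors up to sqrt(269) = 16.4012
No divisors found.
269 is prime.

Yes, 269 is prime


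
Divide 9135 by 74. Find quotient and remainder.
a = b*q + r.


9135 = 74 * 123 + 33
Check: 9102 + 33 = 9135

q = 123, r = 33


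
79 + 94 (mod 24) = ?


79 + 94 = 173
173 mod 24 = 5


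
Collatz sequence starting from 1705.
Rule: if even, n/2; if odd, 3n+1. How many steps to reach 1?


1705 → 5116 → 2558 → 1279 → 3838 → 1919 → 5758 → 2879 → 8638 → 4319 → 12958 → 6479 → 19438 → 9719 → 29158 → 14579 → 43738 → 21869 → 65608 → 32804 → 16402 → 8201 → 24604 → 12302 → 6151 → 18454 → 9227 → 27682 → 13841 → 41524 → 20762 → 10381 → 31144 → 15572 → 7786 → 3893 → 11680 → 5840 → 2920 → 1460 → 730 → 365 → 1096 → 548 → 274 → 137 → 412 → 206 → 103 → 310 → 155 → 466 → 233 → 700 → 350 → 175 → 526 → 263 → 790 → 395 → 1186 → 593 → 1780 → 890 → 445 → 1336 → 668 → 334 → 167 → 502 → 251 → 754 → 377 → 1132 → 566 → 283 → 850 → 425 → 1276 → 638 → 319 → 958 → 479 → 1438 → 719 → 2158 → 1079 → 3238 → 1619 → 4858 → 2429 → 7288 → 3644 → 1822 → 911 → 2734 → 1367 → 4102 → 2051 → 6154 → 3077 → 9232 → 4616 → 2308 → 1154 → 577 → 1732 → 866 → 433 → 1300 → 650 → 325 → 976 → 488 → 244 → 122 → 61 → 184 → 92 → 46 → 23 → 70 → 35 → 106 → 53 → 160 → 80 → 40 → 20 → 10 → 5 → 16 → 8 → 4 → 2 → 1
Total steps = 135

135 steps


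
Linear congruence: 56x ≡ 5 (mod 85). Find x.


GCD(56, 85) = 1, unique solution
a^(-1) mod 85 = 41
x = 41 * 5 mod 85 = 35

x ≡ 35 (mod 85)


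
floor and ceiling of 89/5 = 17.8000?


89/5 = 17.8000
floor = 17
ceil = 18

floor = 17, ceil = 18


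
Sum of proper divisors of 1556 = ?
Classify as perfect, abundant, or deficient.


Proper divisors: 1, 2, 4, 389, 778
Sum = 1 + 2 + 4 + 389 + 778 = 1174
1174 < 1556 → deficient

s(1556) = 1174 (deficient)


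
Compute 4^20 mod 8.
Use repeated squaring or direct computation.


4^1 mod 8 = 4
4^2 mod 8 = 0
4^3 mod 8 = 0
4^4 mod 8 = 0
4^5 mod 8 = 0
4^6 mod 8 = 0
4^7 mod 8 = 0
4^8 mod 8 = 0
4^9 mod 8 = 0
4^10 mod 8 = 0
4^11 mod 8 = 0
4^12 mod 8 = 0
4^13 mod 8 = 0
4^14 mod 8 = 0
4^15 mod 8 = 0
4^16 mod 8 = 0
4^17 mod 8 = 0
4^18 mod 8 = 0
4^19 mod 8 = 0
4^20 mod 8 = 0


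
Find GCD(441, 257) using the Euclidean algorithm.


441 = 1 * 257 + 184
257 = 1 * 184 + 73
184 = 2 * 73 + 38
73 = 1 * 38 + 35
38 = 1 * 35 + 3
35 = 11 * 3 + 2
3 = 1 * 2 + 1
2 = 2 * 1 + 0
GCD = 1


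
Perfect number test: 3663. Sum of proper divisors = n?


Proper divisors of 3663: 1, 3, 9, 11, 33, 37, 99, 111, 333, 407, 1221
Sum = 1 + 3 + 9 + 11 + 33 + 37 + 99 + 111 + 333 + 407 + 1221 = 2265

No, 3663 is not perfect (2265 ≠ 3663)


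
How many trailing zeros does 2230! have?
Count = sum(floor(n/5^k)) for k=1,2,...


floor(2230/5) = 446
floor(2230/25) = 89
floor(2230/125) = 17
floor(2230/625) = 3
Total = 555

555 trailing zeros


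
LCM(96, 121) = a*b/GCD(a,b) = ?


GCD(96, 121) = 1
LCM = 96*121/1 = 11616/1 = 11616

LCM = 11616


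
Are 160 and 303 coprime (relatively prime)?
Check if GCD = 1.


Euclidean algorithm:
303 = 1 * 160 + 143
160 = 1 * 143 + 17
143 = 8 * 17 + 7
17 = 2 * 7 + 3
7 = 2 * 3 + 1
3 = 3 * 1 + 0
GCD(160, 303) = 1

Yes, coprime (GCD = 1)


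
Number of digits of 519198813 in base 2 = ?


519198813 in base 2 = 11110111100100101100001011101
Number of digits = 29

29 digits (base 2)


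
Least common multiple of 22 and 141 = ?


GCD(22, 141) = 1
LCM = 22*141/1 = 3102/1 = 3102

LCM = 3102


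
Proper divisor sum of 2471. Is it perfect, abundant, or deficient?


Proper divisors: 1, 7, 353
Sum = 1 + 7 + 353 = 361
361 < 2471 → deficient

s(2471) = 361 (deficient)


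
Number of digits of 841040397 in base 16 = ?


841040397 in base 16 = 3221420D
Number of digits = 8

8 digits (base 16)


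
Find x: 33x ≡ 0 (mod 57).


GCD(33, 57) = 3 divides 0
Divide: 11x ≡ 0 (mod 19)
x ≡ 0 (mod 19)


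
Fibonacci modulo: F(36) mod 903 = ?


F(k) mod 903 for k=1..36:
1, 1, 2, 3, 5, 8, 13, 21, 34, 55, 89, 144, 233, 377, 610, 84, 694, 778, 569, 444, 110, 554, 664, 315, 76, 391, 467, 858, 422, 377, 799, 273, 169, 442, 611, 150
F(36) mod 903 = 150


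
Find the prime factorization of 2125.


2125 / 5 = 425
425 / 5 = 85
85 / 5 = 17
17 / 17 = 1
2125 = 5^3 × 17


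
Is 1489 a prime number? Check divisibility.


Check divisors up to sqrt(1489) = 38.5876
No divisors found.
1489 is prime.

Yes, 1489 is prime


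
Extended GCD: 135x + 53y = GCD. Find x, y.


Tabular extended Euclidean (each row: r = 135*s + 53*t):
r=135, s=1, t=0
r=53, s=0, t=1
q=2: r=29, s=1, t=-2   [135*(1) + 53*(-2) = 29]
q=1: r=24, s=-1, t=3   [135*(-1) + 53*(3) = 24]
q=1: r=5, s=2, t=-5   [135*(2) + 53*(-5) = 5]
q=4: r=4, s=-9, t=23   [135*(-9) + 53*(23) = 4]
q=1: r=1, s=11, t=-28   [135*(11) + 53*(-28) = 1]
q=4: r=0, s=-53, t=135   [135*(-53) + 53*(135) = 0]
GCD = 1; from the row with r=1: x=11, y=-28
Check: 135*(11) + 53*(-28) = 1485 - 1484 = 1

GCD = 1, x = 11, y = -28


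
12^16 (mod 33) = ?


12^1 mod 33 = 12
12^2 mod 33 = 12
12^3 mod 33 = 12
12^4 mod 33 = 12
12^5 mod 33 = 12
12^6 mod 33 = 12
12^7 mod 33 = 12
12^8 mod 33 = 12
12^9 mod 33 = 12
12^10 mod 33 = 12
12^11 mod 33 = 12
12^12 mod 33 = 12
12^13 mod 33 = 12
12^14 mod 33 = 12
12^15 mod 33 = 12
12^16 mod 33 = 12


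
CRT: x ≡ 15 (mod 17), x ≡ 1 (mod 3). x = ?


M = 17*3 = 51
M1 = M/17 = 3, M2 = M/3 = 17
M1^(-1) mod 17 = 6, M2^(-1) mod 3 = 2
x = 15*3*6 + 1*17*2 = 304
304 mod 51 = 49
Check: 49 mod 17 = 15 ✓, 49 mod 3 = 1 ✓

x ≡ 49 (mod 51)


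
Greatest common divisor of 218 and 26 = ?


218 = 8 * 26 + 10
26 = 2 * 10 + 6
10 = 1 * 6 + 4
6 = 1 * 4 + 2
4 = 2 * 2 + 0
GCD = 2


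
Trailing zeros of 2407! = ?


floor(2407/5) = 481
floor(2407/25) = 96
floor(2407/125) = 19
floor(2407/625) = 3
Total = 599

599 trailing zeros


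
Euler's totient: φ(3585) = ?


3585 = 3 × 5 × 239
Prime factors: 3, 5, 239
φ(3585) = 3585 × (1-1/3) × (1-1/5) × (1-1/239)
= 3585 × 2/3 × 4/5 × 238/239 = 1904

φ(3585) = 1904


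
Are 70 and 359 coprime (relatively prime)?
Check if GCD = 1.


Euclidean algorithm:
359 = 5 * 70 + 9
70 = 7 * 9 + 7
9 = 1 * 7 + 2
7 = 3 * 2 + 1
2 = 2 * 1 + 0
GCD(70, 359) = 1

Yes, coprime (GCD = 1)


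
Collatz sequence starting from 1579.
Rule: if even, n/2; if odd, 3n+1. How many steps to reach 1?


1579 → 4738 → 2369 → 7108 → 3554 → 1777 → 5332 → 2666 → 1333 → 4000 → 2000 → 1000 → 500 → 250 → 125 → 376 → 188 → 94 → 47 → 142 → 71 → 214 → 107 → 322 → 161 → 484 → 242 → 121 → 364 → 182 → 91 → 274 → 137 → 412 → 206 → 103 → 310 → 155 → 466 → 233 → 700 → 350 → 175 → 526 → 263 → 790 → 395 → 1186 → 593 → 1780 → 890 → 445 → 1336 → 668 → 334 → 167 → 502 → 251 → 754 → 377 → 1132 → 566 → 283 → 850 → 425 → 1276 → 638 → 319 → 958 → 479 → 1438 → 719 → 2158 → 1079 → 3238 → 1619 → 4858 → 2429 → 7288 → 3644 → 1822 → 911 → 2734 → 1367 → 4102 → 2051 → 6154 → 3077 → 9232 → 4616 → 2308 → 1154 → 577 → 1732 → 866 → 433 → 1300 → 650 → 325 → 976 → 488 → 244 → 122 → 61 → 184 → 92 → 46 → 23 → 70 → 35 → 106 → 53 → 160 → 80 → 40 → 20 → 10 → 5 → 16 → 8 → 4 → 2 → 1
Total steps = 122

122 steps


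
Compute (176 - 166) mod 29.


176 - 166 = 10
10 mod 29 = 10


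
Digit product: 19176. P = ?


1 × 9 × 1 × 7 × 6 = 378


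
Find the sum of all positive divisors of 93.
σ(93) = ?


Divisors of 93: 1, 3, 31, 93
Sum = 1 + 3 + 31 + 93 = 128

σ(93) = 128


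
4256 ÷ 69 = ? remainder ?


4256 = 69 * 61 + 47
Check: 4209 + 47 = 4256

q = 61, r = 47


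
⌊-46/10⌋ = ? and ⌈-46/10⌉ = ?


-46/10 = -4.6000
floor = -5
ceil = -4

floor = -5, ceil = -4


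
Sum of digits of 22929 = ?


2 + 2 + 9 + 2 + 9 = 24


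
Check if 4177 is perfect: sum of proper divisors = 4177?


Proper divisors of 4177: 1
Sum = 1 = 1

No, 4177 is not perfect (1 ≠ 4177)


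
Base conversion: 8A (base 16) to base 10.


8A (base 16) = 138 (decimal)
138 (decimal) = 138 (base 10)


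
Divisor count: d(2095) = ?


2095 = 5^1 × 419^1
d(2095) = (1+1) × (1+1) = 4

4 divisors


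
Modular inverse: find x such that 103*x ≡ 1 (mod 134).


Use the extended Euclidean algorithm on (134, 103); each row r = 134*s + 103*t:
r=134, s=1, t=0
r=103, s=0, t=1
q=1: r=31, s=1, t=-1   [134*(1) + 103*(-1) = 31]
q=3: r=10, s=-3, t=4   [134*(-3) + 103*(4) = 10]
q=3: r=1, s=10, t=-13   [134*(10) + 103*(-13) = 1]
q=10: r=0, s=-103, t=134   [134*(-103) + 103*(134) = 0]
GCD = 1 with t = -13, so 103*(-13) ≡ 1 (mod 134)
Inverse = -13 mod 134 = 121
Check: 103 * 121 = 12463 ≡ 1 (mod 134)

103^(-1) ≡ 121 (mod 134)


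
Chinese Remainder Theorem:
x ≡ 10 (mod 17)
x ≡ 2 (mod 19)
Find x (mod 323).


M = 17*19 = 323
M1 = M/17 = 19, M2 = M/19 = 17
M1^(-1) mod 17 = 9, M2^(-1) mod 19 = 9
x = 10*19*9 + 2*17*9 = 2016
2016 mod 323 = 78
Check: 78 mod 17 = 10 ✓, 78 mod 19 = 2 ✓

x ≡ 78 (mod 323)


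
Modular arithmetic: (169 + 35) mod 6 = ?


169 + 35 = 204
204 mod 6 = 0


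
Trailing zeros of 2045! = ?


floor(2045/5) = 409
floor(2045/25) = 81
floor(2045/125) = 16
floor(2045/625) = 3
Total = 509

509 trailing zeros


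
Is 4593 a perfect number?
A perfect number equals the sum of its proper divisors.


Proper divisors of 4593: 1, 3, 1531
Sum = 1 + 3 + 1531 = 1535

No, 4593 is not perfect (1535 ≠ 4593)


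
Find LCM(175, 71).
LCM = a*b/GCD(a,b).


GCD(175, 71) = 1
LCM = 175*71/1 = 12425/1 = 12425

LCM = 12425


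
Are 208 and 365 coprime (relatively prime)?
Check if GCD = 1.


Euclidean algorithm:
365 = 1 * 208 + 157
208 = 1 * 157 + 51
157 = 3 * 51 + 4
51 = 12 * 4 + 3
4 = 1 * 3 + 1
3 = 3 * 1 + 0
GCD(208, 365) = 1

Yes, coprime (GCD = 1)


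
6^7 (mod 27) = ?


6^1 mod 27 = 6
6^2 mod 27 = 9
6^3 mod 27 = 0
6^4 mod 27 = 0
6^5 mod 27 = 0
6^6 mod 27 = 0
6^7 mod 27 = 0


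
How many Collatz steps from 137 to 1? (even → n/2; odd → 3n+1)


137 → 412 → 206 → 103 → 310 → 155 → 466 → 233 → 700 → 350 → 175 → 526 → 263 → 790 → 395 → 1186 → 593 → 1780 → 890 → 445 → 1336 → 668 → 334 → 167 → 502 → 251 → 754 → 377 → 1132 → 566 → 283 → 850 → 425 → 1276 → 638 → 319 → 958 → 479 → 1438 → 719 → 2158 → 1079 → 3238 → 1619 → 4858 → 2429 → 7288 → 3644 → 1822 → 911 → 2734 → 1367 → 4102 → 2051 → 6154 → 3077 → 9232 → 4616 → 2308 → 1154 → 577 → 1732 → 866 → 433 → 1300 → 650 → 325 → 976 → 488 → 244 → 122 → 61 → 184 → 92 → 46 → 23 → 70 → 35 → 106 → 53 → 160 → 80 → 40 → 20 → 10 → 5 → 16 → 8 → 4 → 2 → 1
Total steps = 90

90 steps


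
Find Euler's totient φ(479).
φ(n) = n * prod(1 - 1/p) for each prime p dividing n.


479 = 479
Prime factors: 479
φ(479) = 479 × (1-1/479)
= 479 × 478/479 = 478

φ(479) = 478


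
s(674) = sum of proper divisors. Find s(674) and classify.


Proper divisors: 1, 2, 337
Sum = 1 + 2 + 337 = 340
340 < 674 → deficient

s(674) = 340 (deficient)


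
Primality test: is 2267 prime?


Check divisors up to sqrt(2267) = 47.6130
No divisors found.
2267 is prime.

Yes, 2267 is prime


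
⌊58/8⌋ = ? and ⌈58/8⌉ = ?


58/8 = 7.2500
floor = 7
ceil = 8

floor = 7, ceil = 8


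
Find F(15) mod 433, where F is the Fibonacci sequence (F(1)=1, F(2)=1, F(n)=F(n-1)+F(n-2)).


F(k) mod 433 for k=1..15:
1, 1, 2, 3, 5, 8, 13, 21, 34, 55, 89, 144, 233, 377, 177
F(15) mod 433 = 177


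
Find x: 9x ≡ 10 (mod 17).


GCD(9, 17) = 1, unique solution
a^(-1) mod 17 = 2
x = 2 * 10 mod 17 = 3

x ≡ 3 (mod 17)


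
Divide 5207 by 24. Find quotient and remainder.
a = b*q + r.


5207 = 24 * 216 + 23
Check: 5184 + 23 = 5207

q = 216, r = 23


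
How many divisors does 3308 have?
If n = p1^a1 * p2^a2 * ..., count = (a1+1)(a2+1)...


3308 = 2^2 × 827^1
d(3308) = (2+1) × (1+1) = 6

6 divisors


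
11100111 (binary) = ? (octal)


11100111 (base 2) = 231 (decimal)
231 (decimal) = 347 (base 8)


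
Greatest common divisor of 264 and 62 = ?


264 = 4 * 62 + 16
62 = 3 * 16 + 14
16 = 1 * 14 + 2
14 = 7 * 2 + 0
GCD = 2


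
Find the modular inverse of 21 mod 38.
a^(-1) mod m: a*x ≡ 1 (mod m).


Use the extended Euclidean algorithm on (38, 21); each row r = 38*s + 21*t:
r=38, s=1, t=0
r=21, s=0, t=1
q=1: r=17, s=1, t=-1   [38*(1) + 21*(-1) = 17]
q=1: r=4, s=-1, t=2   [38*(-1) + 21*(2) = 4]
q=4: r=1, s=5, t=-9   [38*(5) + 21*(-9) = 1]
q=4: r=0, s=-21, t=38   [38*(-21) + 21*(38) = 0]
GCD = 1 with t = -9, so 21*(-9) ≡ 1 (mod 38)
Inverse = -9 mod 38 = 29
Check: 21 * 29 = 609 ≡ 1 (mod 38)

21^(-1) ≡ 29 (mod 38)


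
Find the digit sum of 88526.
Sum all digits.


8 + 8 + 5 + 2 + 6 = 29


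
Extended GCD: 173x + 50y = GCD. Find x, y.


Tabular extended Euclidean (each row: r = 173*s + 50*t):
r=173, s=1, t=0
r=50, s=0, t=1
q=3: r=23, s=1, t=-3   [173*(1) + 50*(-3) = 23]
q=2: r=4, s=-2, t=7   [173*(-2) + 50*(7) = 4]
q=5: r=3, s=11, t=-38   [173*(11) + 50*(-38) = 3]
q=1: r=1, s=-13, t=45   [173*(-13) + 50*(45) = 1]
q=3: r=0, s=50, t=-173   [173*(50) + 50*(-173) = 0]
GCD = 1; from the row with r=1: x=-13, y=45
Check: 173*(-13) + 50*(45) = -2249 + 2250 = 1

GCD = 1, x = -13, y = 45


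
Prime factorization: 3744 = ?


3744 / 2 = 1872
1872 / 2 = 936
936 / 2 = 468
468 / 2 = 234
234 / 2 = 117
117 / 3 = 39
39 / 3 = 13
13 / 13 = 1
3744 = 2^5 × 3^2 × 13


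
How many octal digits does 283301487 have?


283301487 in base 8 = 2070553157
Number of digits = 10

10 digits (base 8)


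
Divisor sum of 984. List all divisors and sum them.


Divisors of 984: 1, 2, 3, 4, 6, 8, 12, 24, 41, 82, 123, 164, 246, 328, 492, 984
Sum = 1 + 2 + 3 + 4 + 6 + 8 + 12 + 24 + 41 + 82 + 123 + 164 + 246 + 328 + 492 + 984 = 2520

σ(984) = 2520


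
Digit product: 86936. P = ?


8 × 6 × 9 × 3 × 6 = 7776


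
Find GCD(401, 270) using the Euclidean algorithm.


401 = 1 * 270 + 131
270 = 2 * 131 + 8
131 = 16 * 8 + 3
8 = 2 * 3 + 2
3 = 1 * 2 + 1
2 = 2 * 1 + 0
GCD = 1


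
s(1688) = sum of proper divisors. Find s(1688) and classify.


Proper divisors: 1, 2, 4, 8, 211, 422, 844
Sum = 1 + 2 + 4 + 8 + 211 + 422 + 844 = 1492
1492 < 1688 → deficient

s(1688) = 1492 (deficient)


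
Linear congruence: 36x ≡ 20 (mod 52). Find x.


GCD(36, 52) = 4 divides 20
Divide: 9x ≡ 5 (mod 13)
x ≡ 2 (mod 13)


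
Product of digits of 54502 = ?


5 × 4 × 5 × 0 × 2 = 0


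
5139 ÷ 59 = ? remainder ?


5139 = 59 * 87 + 6
Check: 5133 + 6 = 5139

q = 87, r = 6


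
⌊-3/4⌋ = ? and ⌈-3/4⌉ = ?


-3/4 = -0.7500
floor = -1
ceil = 0

floor = -1, ceil = 0


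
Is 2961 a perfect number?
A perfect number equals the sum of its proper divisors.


Proper divisors of 2961: 1, 3, 7, 9, 21, 47, 63, 141, 329, 423, 987
Sum = 1 + 3 + 7 + 9 + 21 + 47 + 63 + 141 + 329 + 423 + 987 = 2031

No, 2961 is not perfect (2031 ≠ 2961)


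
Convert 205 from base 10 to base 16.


205 (base 10) = 205 (decimal)
205 (decimal) = CD (base 16)


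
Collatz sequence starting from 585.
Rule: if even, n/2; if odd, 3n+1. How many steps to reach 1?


585 → 1756 → 878 → 439 → 1318 → 659 → 1978 → 989 → 2968 → 1484 → 742 → 371 → 1114 → 557 → 1672 → 836 → 418 → 209 → 628 → 314 → 157 → 472 → 236 → 118 → 59 → 178 → 89 → 268 → 134 → 67 → 202 → 101 → 304 → 152 → 76 → 38 → 19 → 58 → 29 → 88 → 44 → 22 → 11 → 34 → 17 → 52 → 26 → 13 → 40 → 20 → 10 → 5 → 16 → 8 → 4 → 2 → 1
Total steps = 56

56 steps


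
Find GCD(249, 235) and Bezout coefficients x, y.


Tabular extended Euclidean (each row: r = 249*s + 235*t):
r=249, s=1, t=0
r=235, s=0, t=1
q=1: r=14, s=1, t=-1   [249*(1) + 235*(-1) = 14]
q=16: r=11, s=-16, t=17   [249*(-16) + 235*(17) = 11]
q=1: r=3, s=17, t=-18   [249*(17) + 235*(-18) = 3]
q=3: r=2, s=-67, t=71   [249*(-67) + 235*(71) = 2]
q=1: r=1, s=84, t=-89   [249*(84) + 235*(-89) = 1]
q=2: r=0, s=-235, t=249   [249*(-235) + 235*(249) = 0]
GCD = 1; from the row with r=1: x=84, y=-89
Check: 249*(84) + 235*(-89) = 20916 - 20915 = 1

GCD = 1, x = 84, y = -89


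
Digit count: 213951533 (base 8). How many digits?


213951533 in base 8 = 1460122055
Number of digits = 10

10 digits (base 8)


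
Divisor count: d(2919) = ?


2919 = 3^1 × 7^1 × 139^1
d(2919) = (1+1) × (1+1) × (1+1) = 8

8 divisors


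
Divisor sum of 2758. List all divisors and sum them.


Divisors of 2758: 1, 2, 7, 14, 197, 394, 1379, 2758
Sum = 1 + 2 + 7 + 14 + 197 + 394 + 1379 + 2758 = 4752

σ(2758) = 4752


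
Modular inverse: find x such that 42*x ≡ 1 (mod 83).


Use the extended Euclidean algorithm on (83, 42); each row r = 83*s + 42*t:
r=83, s=1, t=0
r=42, s=0, t=1
q=1: r=41, s=1, t=-1   [83*(1) + 42*(-1) = 41]
q=1: r=1, s=-1, t=2   [83*(-1) + 42*(2) = 1]
q=41: r=0, s=42, t=-83   [83*(42) + 42*(-83) = 0]
GCD = 1 with t = 2, so 42*(2) ≡ 1 (mod 83)
Inverse = 2 mod 83 = 2
Check: 42 * 2 = 84 ≡ 1 (mod 83)

42^(-1) ≡ 2 (mod 83)


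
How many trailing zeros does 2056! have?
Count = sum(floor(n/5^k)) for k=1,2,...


floor(2056/5) = 411
floor(2056/25) = 82
floor(2056/125) = 16
floor(2056/625) = 3
Total = 512

512 trailing zeros


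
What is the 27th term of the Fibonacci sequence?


Sequence: 1, 1, 2, 3, 5, 8, 13, 21, 34, 55, 89, 144, 233, 377, 610, 987, 1597, 2584, 4181, 6765, 10946, 17711, 28657, 46368, 75025, 121393, 196418
F(27) = 196418


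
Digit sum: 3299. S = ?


3 + 2 + 9 + 9 = 23


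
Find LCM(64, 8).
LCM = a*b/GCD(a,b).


GCD(64, 8) = 8
LCM = 64*8/8 = 512/8 = 64

LCM = 64


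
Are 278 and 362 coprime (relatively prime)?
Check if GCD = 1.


Euclidean algorithm:
362 = 1 * 278 + 84
278 = 3 * 84 + 26
84 = 3 * 26 + 6
26 = 4 * 6 + 2
6 = 3 * 2 + 0
GCD(278, 362) = 2

No, not coprime (GCD = 2)


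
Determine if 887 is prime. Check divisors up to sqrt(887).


Check divisors up to sqrt(887) = 29.7825
No divisors found.
887 is prime.

Yes, 887 is prime


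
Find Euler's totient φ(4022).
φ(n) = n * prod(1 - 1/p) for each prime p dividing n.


4022 = 2 × 2011
Prime factors: 2, 2011
φ(4022) = 4022 × (1-1/2) × (1-1/2011)
= 4022 × 1/2 × 2010/2011 = 2010

φ(4022) = 2010


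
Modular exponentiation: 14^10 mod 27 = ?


14^1 mod 27 = 14
14^2 mod 27 = 7
14^3 mod 27 = 17
14^4 mod 27 = 22
14^5 mod 27 = 11
14^6 mod 27 = 19
14^7 mod 27 = 23
14^8 mod 27 = 25
14^9 mod 27 = 26
14^10 mod 27 = 13


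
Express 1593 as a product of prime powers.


1593 / 3 = 531
531 / 3 = 177
177 / 3 = 59
59 / 59 = 1
1593 = 3^3 × 59


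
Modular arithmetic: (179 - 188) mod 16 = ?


179 - 188 = -9
-9 mod 16 = 7


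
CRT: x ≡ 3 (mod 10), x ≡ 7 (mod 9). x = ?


M = 10*9 = 90
M1 = M/10 = 9, M2 = M/9 = 10
M1^(-1) mod 10 = 9, M2^(-1) mod 9 = 1
x = 3*9*9 + 7*10*1 = 313
313 mod 90 = 43
Check: 43 mod 10 = 3 ✓, 43 mod 9 = 7 ✓

x ≡ 43 (mod 90)


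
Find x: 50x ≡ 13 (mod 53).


GCD(50, 53) = 1, unique solution
a^(-1) mod 53 = 35
x = 35 * 13 mod 53 = 31

x ≡ 31 (mod 53)


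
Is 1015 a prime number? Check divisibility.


1015 / 5 = 203 (exact division)
1015 is NOT prime.

No, 1015 is not prime


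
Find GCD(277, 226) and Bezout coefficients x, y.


Tabular extended Euclidean (each row: r = 277*s + 226*t):
r=277, s=1, t=0
r=226, s=0, t=1
q=1: r=51, s=1, t=-1   [277*(1) + 226*(-1) = 51]
q=4: r=22, s=-4, t=5   [277*(-4) + 226*(5) = 22]
q=2: r=7, s=9, t=-11   [277*(9) + 226*(-11) = 7]
q=3: r=1, s=-31, t=38   [277*(-31) + 226*(38) = 1]
q=7: r=0, s=226, t=-277   [277*(226) + 226*(-277) = 0]
GCD = 1; from the row with r=1: x=-31, y=38
Check: 277*(-31) + 226*(38) = -8587 + 8588 = 1

GCD = 1, x = -31, y = 38


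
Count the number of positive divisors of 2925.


2925 = 3^2 × 5^2 × 13^1
d(2925) = (2+1) × (2+1) × (1+1) = 18

18 divisors


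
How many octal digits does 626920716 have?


626920716 in base 8 = 4527406414
Number of digits = 10

10 digits (base 8)


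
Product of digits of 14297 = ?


1 × 4 × 2 × 9 × 7 = 504


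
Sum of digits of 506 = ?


5 + 0 + 6 = 11


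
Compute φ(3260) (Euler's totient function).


3260 = 2^2 × 5 × 163
Prime factors: 2, 5, 163
φ(3260) = 3260 × (1-1/2) × (1-1/5) × (1-1/163)
= 3260 × 1/2 × 4/5 × 162/163 = 1296

φ(3260) = 1296


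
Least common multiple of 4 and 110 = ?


GCD(4, 110) = 2
LCM = 4*110/2 = 440/2 = 220

LCM = 220


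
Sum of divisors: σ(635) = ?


Divisors of 635: 1, 5, 127, 635
Sum = 1 + 5 + 127 + 635 = 768

σ(635) = 768


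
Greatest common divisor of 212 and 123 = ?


212 = 1 * 123 + 89
123 = 1 * 89 + 34
89 = 2 * 34 + 21
34 = 1 * 21 + 13
21 = 1 * 13 + 8
13 = 1 * 8 + 5
8 = 1 * 5 + 3
5 = 1 * 3 + 2
3 = 1 * 2 + 1
2 = 2 * 1 + 0
GCD = 1


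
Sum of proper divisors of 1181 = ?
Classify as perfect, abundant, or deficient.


Proper divisors: 1
Sum = 1 = 1
1 < 1181 → deficient

s(1181) = 1 (deficient)


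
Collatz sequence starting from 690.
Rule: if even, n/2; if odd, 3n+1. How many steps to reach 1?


690 → 345 → 1036 → 518 → 259 → 778 → 389 → 1168 → 584 → 292 → 146 → 73 → 220 → 110 → 55 → 166 → 83 → 250 → 125 → 376 → 188 → 94 → 47 → 142 → 71 → 214 → 107 → 322 → 161 → 484 → 242 → 121 → 364 → 182 → 91 → 274 → 137 → 412 → 206 → 103 → 310 → 155 → 466 → 233 → 700 → 350 → 175 → 526 → 263 → 790 → 395 → 1186 → 593 → 1780 → 890 → 445 → 1336 → 668 → 334 → 167 → 502 → 251 → 754 → 377 → 1132 → 566 → 283 → 850 → 425 → 1276 → 638 → 319 → 958 → 479 → 1438 → 719 → 2158 → 1079 → 3238 → 1619 → 4858 → 2429 → 7288 → 3644 → 1822 → 911 → 2734 → 1367 → 4102 → 2051 → 6154 → 3077 → 9232 → 4616 → 2308 → 1154 → 577 → 1732 → 866 → 433 → 1300 → 650 → 325 → 976 → 488 → 244 → 122 → 61 → 184 → 92 → 46 → 23 → 70 → 35 → 106 → 53 → 160 → 80 → 40 → 20 → 10 → 5 → 16 → 8 → 4 → 2 → 1
Total steps = 126

126 steps


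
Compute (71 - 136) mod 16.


71 - 136 = -65
-65 mod 16 = 15


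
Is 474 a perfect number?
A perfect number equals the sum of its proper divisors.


Proper divisors of 474: 1, 2, 3, 6, 79, 158, 237
Sum = 1 + 2 + 3 + 6 + 79 + 158 + 237 = 486

No, 474 is not perfect (486 ≠ 474)


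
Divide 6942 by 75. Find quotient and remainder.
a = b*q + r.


6942 = 75 * 92 + 42
Check: 6900 + 42 = 6942

q = 92, r = 42


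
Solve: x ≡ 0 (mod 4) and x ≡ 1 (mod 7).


M = 4*7 = 28
M1 = M/4 = 7, M2 = M/7 = 4
M1^(-1) mod 4 = 3, M2^(-1) mod 7 = 2
x = 0*7*3 + 1*4*2 = 8
8 mod 28 = 8
Check: 8 mod 4 = 0 ✓, 8 mod 7 = 1 ✓

x ≡ 8 (mod 28)


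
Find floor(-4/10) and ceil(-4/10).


-4/10 = -0.4000
floor = -1
ceil = 0

floor = -1, ceil = 0


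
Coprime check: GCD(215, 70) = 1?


Euclidean algorithm:
215 = 3 * 70 + 5
70 = 14 * 5 + 0
GCD(215, 70) = 5

No, not coprime (GCD = 5)


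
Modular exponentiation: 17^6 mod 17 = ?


17^1 mod 17 = 0
17^2 mod 17 = 0
17^3 mod 17 = 0
17^4 mod 17 = 0
17^5 mod 17 = 0
17^6 mod 17 = 0


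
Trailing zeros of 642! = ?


floor(642/5) = 128
floor(642/25) = 25
floor(642/125) = 5
floor(642/625) = 1
Total = 159

159 trailing zeros


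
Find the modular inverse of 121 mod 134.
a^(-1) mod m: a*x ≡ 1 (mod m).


Use the extended Euclidean algorithm on (134, 121); each row r = 134*s + 121*t:
r=134, s=1, t=0
r=121, s=0, t=1
q=1: r=13, s=1, t=-1   [134*(1) + 121*(-1) = 13]
q=9: r=4, s=-9, t=10   [134*(-9) + 121*(10) = 4]
q=3: r=1, s=28, t=-31   [134*(28) + 121*(-31) = 1]
q=4: r=0, s=-121, t=134   [134*(-121) + 121*(134) = 0]
GCD = 1 with t = -31, so 121*(-31) ≡ 1 (mod 134)
Inverse = -31 mod 134 = 103
Check: 121 * 103 = 12463 ≡ 1 (mod 134)

121^(-1) ≡ 103 (mod 134)


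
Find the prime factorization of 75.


75 / 3 = 25
25 / 5 = 5
5 / 5 = 1
75 = 3 × 5^2


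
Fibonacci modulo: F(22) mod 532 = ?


F(k) mod 532 for k=1..22:
1, 1, 2, 3, 5, 8, 13, 21, 34, 55, 89, 144, 233, 377, 78, 455, 1, 456, 457, 381, 306, 155
F(22) mod 532 = 155


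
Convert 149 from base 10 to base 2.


149 (base 10) = 149 (decimal)
149 (decimal) = 10010101 (base 2)


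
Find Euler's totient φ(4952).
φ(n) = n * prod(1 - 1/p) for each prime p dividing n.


4952 = 2^3 × 619
Prime factors: 2, 619
φ(4952) = 4952 × (1-1/2) × (1-1/619)
= 4952 × 1/2 × 618/619 = 2472

φ(4952) = 2472


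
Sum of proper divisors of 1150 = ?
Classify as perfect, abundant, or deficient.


Proper divisors: 1, 2, 5, 10, 23, 25, 46, 50, 115, 230, 575
Sum = 1 + 2 + 5 + 10 + 23 + 25 + 46 + 50 + 115 + 230 + 575 = 1082
1082 < 1150 → deficient

s(1150) = 1082 (deficient)


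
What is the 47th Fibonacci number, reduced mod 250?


F(k) mod 250 for k=1..47:
1, 1, 2, 3, 5, 8, 13, 21, 34, 55, 89, 144, 233, 127, 110, 237, 97, 84, 181, 15, 196, 211, 157, 118, 25, 143, 168, 61, 229, 40, 19, 59, 78, 137, 215, 102, 67, 169, 236, 155, 141, 46, 187, 233, 170, 153, 73
F(47) mod 250 = 73


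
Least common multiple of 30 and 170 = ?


GCD(30, 170) = 10
LCM = 30*170/10 = 5100/10 = 510

LCM = 510


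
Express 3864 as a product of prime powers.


3864 / 2 = 1932
1932 / 2 = 966
966 / 2 = 483
483 / 3 = 161
161 / 7 = 23
23 / 23 = 1
3864 = 2^3 × 3 × 7 × 23


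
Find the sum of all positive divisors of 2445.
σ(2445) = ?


Divisors of 2445: 1, 3, 5, 15, 163, 489, 815, 2445
Sum = 1 + 3 + 5 + 15 + 163 + 489 + 815 + 2445 = 3936

σ(2445) = 3936


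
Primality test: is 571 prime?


Check divisors up to sqrt(571) = 23.8956
No divisors found.
571 is prime.

Yes, 571 is prime


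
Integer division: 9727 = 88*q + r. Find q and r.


9727 = 88 * 110 + 47
Check: 9680 + 47 = 9727

q = 110, r = 47


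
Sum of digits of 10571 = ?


1 + 0 + 5 + 7 + 1 = 14


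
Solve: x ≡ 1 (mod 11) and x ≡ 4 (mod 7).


M = 11*7 = 77
M1 = M/11 = 7, M2 = M/7 = 11
M1^(-1) mod 11 = 8, M2^(-1) mod 7 = 2
x = 1*7*8 + 4*11*2 = 144
144 mod 77 = 67
Check: 67 mod 11 = 1 ✓, 67 mod 7 = 4 ✓

x ≡ 67 (mod 77)


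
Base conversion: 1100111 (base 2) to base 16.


1100111 (base 2) = 103 (decimal)
103 (decimal) = 67 (base 16)


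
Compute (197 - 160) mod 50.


197 - 160 = 37
37 mod 50 = 37


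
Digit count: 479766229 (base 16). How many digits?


479766229 in base 16 = 1C98A6D5
Number of digits = 8

8 digits (base 16)


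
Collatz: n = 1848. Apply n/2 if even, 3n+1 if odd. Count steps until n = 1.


1848 → 924 → 462 → 231 → 694 → 347 → 1042 → 521 → 1564 → 782 → 391 → 1174 → 587 → 1762 → 881 → 2644 → 1322 → 661 → 1984 → 992 → 496 → 248 → 124 → 62 → 31 → 94 → 47 → 142 → 71 → 214 → 107 → 322 → 161 → 484 → 242 → 121 → 364 → 182 → 91 → 274 → 137 → 412 → 206 → 103 → 310 → 155 → 466 → 233 → 700 → 350 → 175 → 526 → 263 → 790 → 395 → 1186 → 593 → 1780 → 890 → 445 → 1336 → 668 → 334 → 167 → 502 → 251 → 754 → 377 → 1132 → 566 → 283 → 850 → 425 → 1276 → 638 → 319 → 958 → 479 → 1438 → 719 → 2158 → 1079 → 3238 → 1619 → 4858 → 2429 → 7288 → 3644 → 1822 → 911 → 2734 → 1367 → 4102 → 2051 → 6154 → 3077 → 9232 → 4616 → 2308 → 1154 → 577 → 1732 → 866 → 433 → 1300 → 650 → 325 → 976 → 488 → 244 → 122 → 61 → 184 → 92 → 46 → 23 → 70 → 35 → 106 → 53 → 160 → 80 → 40 → 20 → 10 → 5 → 16 → 8 → 4 → 2 → 1
Total steps = 130

130 steps


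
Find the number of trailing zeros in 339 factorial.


floor(339/5) = 67
floor(339/25) = 13
floor(339/125) = 2
Total = 82

82 trailing zeros


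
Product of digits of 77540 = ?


7 × 7 × 5 × 4 × 0 = 0


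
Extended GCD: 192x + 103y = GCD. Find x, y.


Tabular extended Euclidean (each row: r = 192*s + 103*t):
r=192, s=1, t=0
r=103, s=0, t=1
q=1: r=89, s=1, t=-1   [192*(1) + 103*(-1) = 89]
q=1: r=14, s=-1, t=2   [192*(-1) + 103*(2) = 14]
q=6: r=5, s=7, t=-13   [192*(7) + 103*(-13) = 5]
q=2: r=4, s=-15, t=28   [192*(-15) + 103*(28) = 4]
q=1: r=1, s=22, t=-41   [192*(22) + 103*(-41) = 1]
q=4: r=0, s=-103, t=192   [192*(-103) + 103*(192) = 0]
GCD = 1; from the row with r=1: x=22, y=-41
Check: 192*(22) + 103*(-41) = 4224 - 4223 = 1

GCD = 1, x = 22, y = -41


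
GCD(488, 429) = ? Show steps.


488 = 1 * 429 + 59
429 = 7 * 59 + 16
59 = 3 * 16 + 11
16 = 1 * 11 + 5
11 = 2 * 5 + 1
5 = 5 * 1 + 0
GCD = 1


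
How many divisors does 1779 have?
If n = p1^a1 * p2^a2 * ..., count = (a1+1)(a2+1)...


1779 = 3^1 × 593^1
d(1779) = (1+1) × (1+1) = 4

4 divisors


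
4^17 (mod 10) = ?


4^1 mod 10 = 4
4^2 mod 10 = 6
4^3 mod 10 = 4
4^4 mod 10 = 6
4^5 mod 10 = 4
4^6 mod 10 = 6
4^7 mod 10 = 4
4^8 mod 10 = 6
4^9 mod 10 = 4
4^10 mod 10 = 6
4^11 mod 10 = 4
4^12 mod 10 = 6
4^13 mod 10 = 4
4^14 mod 10 = 6
4^15 mod 10 = 4
4^16 mod 10 = 6
4^17 mod 10 = 4


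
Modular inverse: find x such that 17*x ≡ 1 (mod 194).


Use the extended Euclidean algorithm on (194, 17); each row r = 194*s + 17*t:
r=194, s=1, t=0
r=17, s=0, t=1
q=11: r=7, s=1, t=-11   [194*(1) + 17*(-11) = 7]
q=2: r=3, s=-2, t=23   [194*(-2) + 17*(23) = 3]
q=2: r=1, s=5, t=-57   [194*(5) + 17*(-57) = 1]
q=3: r=0, s=-17, t=194   [194*(-17) + 17*(194) = 0]
GCD = 1 with t = -57, so 17*(-57) ≡ 1 (mod 194)
Inverse = -57 mod 194 = 137
Check: 17 * 137 = 2329 ≡ 1 (mod 194)

17^(-1) ≡ 137 (mod 194)


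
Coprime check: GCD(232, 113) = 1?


Euclidean algorithm:
232 = 2 * 113 + 6
113 = 18 * 6 + 5
6 = 1 * 5 + 1
5 = 5 * 1 + 0
GCD(232, 113) = 1

Yes, coprime (GCD = 1)


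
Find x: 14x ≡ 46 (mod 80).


GCD(14, 80) = 2 divides 46
Divide: 7x ≡ 23 (mod 40)
x ≡ 9 (mod 40)


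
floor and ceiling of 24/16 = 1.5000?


24/16 = 1.5000
floor = 1
ceil = 2

floor = 1, ceil = 2


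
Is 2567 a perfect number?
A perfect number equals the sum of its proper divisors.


Proper divisors of 2567: 1, 17, 151
Sum = 1 + 17 + 151 = 169

No, 2567 is not perfect (169 ≠ 2567)


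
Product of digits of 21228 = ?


2 × 1 × 2 × 2 × 8 = 64


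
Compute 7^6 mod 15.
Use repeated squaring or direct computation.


7^1 mod 15 = 7
7^2 mod 15 = 4
7^3 mod 15 = 13
7^4 mod 15 = 1
7^5 mod 15 = 7
7^6 mod 15 = 4


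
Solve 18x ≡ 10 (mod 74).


GCD(18, 74) = 2 divides 10
Divide: 9x ≡ 5 (mod 37)
x ≡ 17 (mod 37)


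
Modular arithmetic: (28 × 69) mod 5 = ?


28 × 69 = 1932
1932 mod 5 = 2


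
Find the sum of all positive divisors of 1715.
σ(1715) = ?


Divisors of 1715: 1, 5, 7, 35, 49, 245, 343, 1715
Sum = 1 + 5 + 7 + 35 + 49 + 245 + 343 + 1715 = 2400

σ(1715) = 2400


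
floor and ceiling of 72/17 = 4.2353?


72/17 = 4.2353
floor = 4
ceil = 5

floor = 4, ceil = 5


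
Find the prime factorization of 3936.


3936 / 2 = 1968
1968 / 2 = 984
984 / 2 = 492
492 / 2 = 246
246 / 2 = 123
123 / 3 = 41
41 / 41 = 1
3936 = 2^5 × 3 × 41


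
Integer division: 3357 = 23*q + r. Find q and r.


3357 = 23 * 145 + 22
Check: 3335 + 22 = 3357

q = 145, r = 22


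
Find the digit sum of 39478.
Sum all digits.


3 + 9 + 4 + 7 + 8 = 31


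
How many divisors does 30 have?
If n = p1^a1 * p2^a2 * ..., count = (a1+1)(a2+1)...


30 = 2^1 × 3^1 × 5^1
d(30) = (1+1) × (1+1) × (1+1) = 8

8 divisors
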